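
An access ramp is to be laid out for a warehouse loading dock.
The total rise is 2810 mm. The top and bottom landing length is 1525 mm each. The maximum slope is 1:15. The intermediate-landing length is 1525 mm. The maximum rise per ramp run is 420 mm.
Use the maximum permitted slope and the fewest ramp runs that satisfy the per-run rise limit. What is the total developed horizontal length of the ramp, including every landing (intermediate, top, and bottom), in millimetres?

⌈2810/420⌉ = 7 ramp runs. That means 6 intermediate landings.
Ramp run (horizontal) at 1:15: 2810 × 15 = 42150 mm.
6 intermediate landings contribute 6 × 1525 = 9150 mm.
Top and bottom landings: 2 × 1525 = 3050 mm.
Total = 42150 + 9150 + 3050 = 54350 mm.

54350 mm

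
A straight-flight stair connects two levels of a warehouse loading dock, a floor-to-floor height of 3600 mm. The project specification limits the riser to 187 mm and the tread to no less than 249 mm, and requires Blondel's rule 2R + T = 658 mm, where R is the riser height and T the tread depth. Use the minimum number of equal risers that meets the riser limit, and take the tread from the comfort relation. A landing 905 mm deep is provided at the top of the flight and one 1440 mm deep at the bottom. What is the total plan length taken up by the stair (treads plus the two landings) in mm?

8007 mm

3600 / 187 = 19.25, so 20 risers are needed.
R = 3600 ÷ 20 = 180 mm.
Tread T = 658 − 2 × 180 = 298 mm (≥ 249 mm).
Treads = 20 − 1 = 19; going = 19 × 298 = 5662 mm.
Enclosure = 5662 + 905 + 1440 = 8007 mm.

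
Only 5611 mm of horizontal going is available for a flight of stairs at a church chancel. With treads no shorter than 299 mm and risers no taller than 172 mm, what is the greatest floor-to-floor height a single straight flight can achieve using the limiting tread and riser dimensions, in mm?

3268 mm

Treads that fit: ⌊5611 / 299⌋ = 18.
Risers = treads + 1 = 19.
Maximum height = 19 × 172 = 3268 mm.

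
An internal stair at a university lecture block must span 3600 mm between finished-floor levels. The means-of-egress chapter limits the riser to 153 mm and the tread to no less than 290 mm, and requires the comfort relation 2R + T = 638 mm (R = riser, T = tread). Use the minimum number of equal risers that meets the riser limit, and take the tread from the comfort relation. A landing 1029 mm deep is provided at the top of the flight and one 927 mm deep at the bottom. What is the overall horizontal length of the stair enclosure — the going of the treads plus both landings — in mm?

9730 mm

At most 153 each: 3600/153 = 23.53, giving 24 risers.
Each riser is 3600/24 = 150 mm (≤ 153 mm).
Tread T = 638 − 2 × 150 = 338 mm (≥ 290 mm).
Going = (24 − 1) × 338 = 7774 mm.
Add landings: 7774 + 1029 + 927 = 9730 mm.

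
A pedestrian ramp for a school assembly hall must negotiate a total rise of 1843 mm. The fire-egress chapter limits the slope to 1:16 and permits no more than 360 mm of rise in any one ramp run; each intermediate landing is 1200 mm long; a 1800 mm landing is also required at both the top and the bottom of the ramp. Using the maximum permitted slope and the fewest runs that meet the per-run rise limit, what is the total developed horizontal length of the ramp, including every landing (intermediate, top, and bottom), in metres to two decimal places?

At most 360 each: 1843/360 = 5.12, giving 6 ramp runs. That means 5 intermediate landings.
Ramp run (horizontal) at 1:16: 1843 × 16 = 29488 mm.
5 intermediate landings contribute 5 × 1200 = 6000 mm.
Top and bottom landings: 2 × 1800 = 3600 mm.
Total = 29488 + 6000 + 3600 = 39088 mm.
= 39.09 m.

39.09 m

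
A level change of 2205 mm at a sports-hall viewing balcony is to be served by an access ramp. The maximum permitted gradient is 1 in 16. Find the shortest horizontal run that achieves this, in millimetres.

35280 mm

At 1:16 the run is 16 × 2205 = 35280 mm.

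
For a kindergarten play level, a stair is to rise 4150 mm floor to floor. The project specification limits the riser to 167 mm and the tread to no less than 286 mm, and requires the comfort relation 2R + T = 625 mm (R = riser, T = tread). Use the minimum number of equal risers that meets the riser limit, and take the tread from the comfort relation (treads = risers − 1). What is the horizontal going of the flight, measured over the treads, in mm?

4150 / 167 = 24.850 → round up to 25 risers.
Riser R = 4150 / 25 = 166 mm, within the 167 mm limit.
T = 625 − 2·166 = 293 mm, which satisfies the 286 mm minimum.
Treads = 25 − 1 = 24; going = 24 × 293 = 7032 mm.

7032 mm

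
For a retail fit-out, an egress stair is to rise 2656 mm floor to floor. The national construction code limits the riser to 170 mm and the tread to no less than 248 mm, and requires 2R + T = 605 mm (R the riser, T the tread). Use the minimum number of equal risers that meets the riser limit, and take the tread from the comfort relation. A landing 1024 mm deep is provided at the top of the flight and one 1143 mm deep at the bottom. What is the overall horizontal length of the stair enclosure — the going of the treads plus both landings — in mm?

2656 / 170 = 15.62, so 16 risers are needed.
R = 2656 ÷ 16 = 166 mm.
From 2R + T = 605: T = 605 − 332 = 273 mm.
Treads = 16 − 1 = 15; going = 15 × 273 = 4095 mm.
Enclosure = 4095 + 1024 + 1143 = 6262 mm.

6262 mm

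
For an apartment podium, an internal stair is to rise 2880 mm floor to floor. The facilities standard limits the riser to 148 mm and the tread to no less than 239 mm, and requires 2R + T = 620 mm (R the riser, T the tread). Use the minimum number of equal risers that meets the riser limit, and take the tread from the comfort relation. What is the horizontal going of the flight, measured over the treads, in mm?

6308 mm

2880 / 148 = 19.459 → round up to 20 risers.
Riser R = 2880 / 20 = 144 mm, within the 148 mm limit.
Tread T = 620 − 2 × 144 = 332 mm (≥ 239 mm).
Treads = 20 − 1 = 19; going = 19 × 332 = 6308 mm.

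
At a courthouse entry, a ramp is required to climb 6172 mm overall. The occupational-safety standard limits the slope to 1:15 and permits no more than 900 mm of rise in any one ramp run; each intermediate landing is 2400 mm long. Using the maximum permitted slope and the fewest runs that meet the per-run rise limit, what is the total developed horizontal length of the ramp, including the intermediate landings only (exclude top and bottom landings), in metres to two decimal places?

6172 / 900 = 6.86, so 7 ramp runs are needed. That means 6 intermediate landings.
Ramp run (horizontal) at 1:15: 6172 × 15 = 92580 mm.
Intermediate landings: 6 × 2400 = 14400 mm.
Developed length = 92580 + 14400 = 106980 mm.
= 106.98 m.

106.98 m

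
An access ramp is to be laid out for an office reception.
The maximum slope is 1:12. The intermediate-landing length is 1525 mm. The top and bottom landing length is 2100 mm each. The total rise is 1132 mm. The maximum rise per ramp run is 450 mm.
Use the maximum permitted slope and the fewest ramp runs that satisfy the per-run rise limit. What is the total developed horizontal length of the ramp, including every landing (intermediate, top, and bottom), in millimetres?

1132 / 450 = 2.516 → round up to 3 ramp runs. That means 2 intermediate landings.
Horizontal run for 1132 mm of rise at 1:12 is 1132 × 12 = 13584 mm.
Intermediate landings: 2 × 1525 = 3050 mm.
Top and bottom landings: 2 × 2100 = 4200 mm.
Total = 13584 + 3050 + 4200 = 20834 mm.

20834 mm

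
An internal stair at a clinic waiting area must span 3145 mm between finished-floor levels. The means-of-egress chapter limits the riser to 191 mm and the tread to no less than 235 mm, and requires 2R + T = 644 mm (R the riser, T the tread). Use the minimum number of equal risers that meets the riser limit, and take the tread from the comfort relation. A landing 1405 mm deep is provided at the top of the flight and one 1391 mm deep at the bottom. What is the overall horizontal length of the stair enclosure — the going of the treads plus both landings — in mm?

⌈3145/191⌉ = 17 risers.
Each riser is 3145/17 = 185 mm (≤ 191 mm).
T = 644 − 2·185 = 274 mm, which satisfies the 235 mm minimum.
Going = (17 − 1) × 274 = 4384 mm.
Add landings: 4384 + 1405 + 1391 = 7180 mm.

7180 mm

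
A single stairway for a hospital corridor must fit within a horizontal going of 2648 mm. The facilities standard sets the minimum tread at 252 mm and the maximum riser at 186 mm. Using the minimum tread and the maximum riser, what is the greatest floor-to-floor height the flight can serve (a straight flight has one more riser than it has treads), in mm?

2648 / 252 = 10.51, so 10 treads fit.
Risers = treads + 1 = 11.
Maximum height = 11 × 186 = 2046 mm.

2046 mm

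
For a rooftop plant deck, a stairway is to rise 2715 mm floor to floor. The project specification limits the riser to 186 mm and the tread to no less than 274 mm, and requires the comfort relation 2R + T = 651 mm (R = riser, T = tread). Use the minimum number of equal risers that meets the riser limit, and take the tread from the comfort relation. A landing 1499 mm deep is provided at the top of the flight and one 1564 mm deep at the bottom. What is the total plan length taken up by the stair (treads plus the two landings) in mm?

7109 mm

At most 186 each: 2715/186 = 14.60, giving 15 risers.
Riser R = 2715 / 15 = 181 mm, within the 186 mm limit.
T = 651 − 2·181 = 289 mm, which satisfies the 274 mm minimum.
15 risers give 14 treads; going = 14 × 289 = 4046 mm.
Add landings: 4046 + 1499 + 1564 = 7109 mm.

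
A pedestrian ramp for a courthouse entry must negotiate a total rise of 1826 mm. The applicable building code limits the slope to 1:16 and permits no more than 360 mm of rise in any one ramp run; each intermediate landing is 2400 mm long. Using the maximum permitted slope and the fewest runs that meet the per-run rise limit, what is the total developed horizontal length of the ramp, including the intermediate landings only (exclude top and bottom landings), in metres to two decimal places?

41.22 m

1826 / 360 = 5.072 → round up to 6 ramp runs. That means 5 intermediate landings.
Horizontal run for 1826 mm of rise at 1:16 is 1826 × 16 = 29216 mm.
Intermediate landings: 5 × 2400 = 12000 mm.
Total developed length = 29216 + 12000 = 41216 mm.
= 41.22 m.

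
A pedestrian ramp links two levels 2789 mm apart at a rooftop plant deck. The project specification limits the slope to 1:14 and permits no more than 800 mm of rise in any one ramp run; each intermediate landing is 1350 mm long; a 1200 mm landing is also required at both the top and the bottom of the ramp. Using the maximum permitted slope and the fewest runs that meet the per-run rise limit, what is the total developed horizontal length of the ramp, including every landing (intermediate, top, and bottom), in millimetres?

⌈2789/800⌉ = 4 ramp runs. That means 3 intermediate landings.
Horizontal run for 2789 mm of rise at 1:14 is 2789 × 14 = 39046 mm.
3 intermediate landings contribute 3 × 1350 = 4050 mm.
Top and bottom landings: 2 × 1200 = 2400 mm.
Total = 39046 + 4050 + 2400 = 45496 mm.

45496 mm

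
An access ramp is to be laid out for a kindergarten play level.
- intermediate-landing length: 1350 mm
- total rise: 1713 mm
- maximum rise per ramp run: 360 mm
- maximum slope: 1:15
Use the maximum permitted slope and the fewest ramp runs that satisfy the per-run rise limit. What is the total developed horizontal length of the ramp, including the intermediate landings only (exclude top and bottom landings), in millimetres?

1713 / 360 = 4.758 → round up to 5 ramp runs. That means 4 intermediate landings.
Ramp run (horizontal) at 1:15: 1713 × 15 = 25695 mm.
4 intermediate landings contribute 4 × 1350 = 5400 mm.
Developed length = 25695 + 5400 = 31095 mm.

31095 mm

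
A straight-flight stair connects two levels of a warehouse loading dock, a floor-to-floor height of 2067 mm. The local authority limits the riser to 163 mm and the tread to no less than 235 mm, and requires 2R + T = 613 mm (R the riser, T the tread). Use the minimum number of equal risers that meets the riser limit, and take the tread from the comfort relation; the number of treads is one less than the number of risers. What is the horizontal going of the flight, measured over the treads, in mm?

2067 / 163 = 12.68, so 13 risers are needed.
Riser R = 2067 / 13 = 159 mm, within the 163 mm limit.
Tread T = 613 − 2 × 159 = 295 mm (≥ 235 mm).
Treads = 13 − 1 = 12; going = 12 × 295 = 3540 mm.

3540 mm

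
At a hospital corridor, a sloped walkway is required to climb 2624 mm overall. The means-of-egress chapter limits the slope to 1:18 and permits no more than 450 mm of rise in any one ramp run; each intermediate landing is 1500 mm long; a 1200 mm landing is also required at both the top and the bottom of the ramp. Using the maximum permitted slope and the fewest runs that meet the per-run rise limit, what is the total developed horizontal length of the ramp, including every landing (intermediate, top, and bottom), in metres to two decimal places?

2624 / 450 = 5.831 → round up to 6 ramp runs. That means 5 intermediate landings.
Horizontal run for 2624 mm of rise at 1:18 is 2624 × 18 = 47232 mm.
Intermediate landings: 5 × 1500 = 7500 mm.
Top and bottom landings: 2 × 1200 = 2400 mm.
Total = 47232 + 7500 + 2400 = 57132 mm.
= 57.13 m.

57.13 m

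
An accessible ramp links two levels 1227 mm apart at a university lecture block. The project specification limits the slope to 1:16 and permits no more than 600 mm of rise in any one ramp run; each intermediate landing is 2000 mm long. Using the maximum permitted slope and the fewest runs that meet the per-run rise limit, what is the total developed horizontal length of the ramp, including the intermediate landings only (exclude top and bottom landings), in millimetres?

23632 mm

At most 600 each: 1227/600 = 2.04, giving 3 ramp runs. That means 2 intermediate landings.
Horizontal run for 1227 mm of rise at 1:16 is 1227 × 16 = 19632 mm.
Intermediate landings: 2 × 2000 = 4000 mm.
Total developed length = 19632 + 4000 = 23632 mm.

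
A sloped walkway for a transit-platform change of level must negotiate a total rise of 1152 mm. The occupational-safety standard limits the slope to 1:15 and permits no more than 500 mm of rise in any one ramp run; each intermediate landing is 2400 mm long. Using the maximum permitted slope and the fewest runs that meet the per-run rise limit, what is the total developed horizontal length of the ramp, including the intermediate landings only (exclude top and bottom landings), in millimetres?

1152 / 500 = 2.30, so 3 ramp runs are needed. That means 2 intermediate landings.
Ramp run (horizontal) at 1:15: 1152 × 15 = 17280 mm.
Intermediate landings: 2 × 2400 = 4800 mm.
Developed length = 17280 + 4800 = 22080 mm.

22080 mm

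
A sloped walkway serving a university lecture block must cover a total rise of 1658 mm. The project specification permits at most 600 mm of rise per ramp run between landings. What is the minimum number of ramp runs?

3 runs

At most 600 each: 1658/600 = 2.76, giving 3 ramp runs.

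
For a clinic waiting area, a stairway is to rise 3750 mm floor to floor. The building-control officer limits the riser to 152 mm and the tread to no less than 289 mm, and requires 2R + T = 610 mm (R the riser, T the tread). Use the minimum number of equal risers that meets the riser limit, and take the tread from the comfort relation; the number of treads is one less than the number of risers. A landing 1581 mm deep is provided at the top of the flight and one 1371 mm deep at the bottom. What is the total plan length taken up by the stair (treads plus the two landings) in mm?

At most 152 each: 3750/152 = 24.67, giving 25 risers.
Each riser is 3750/25 = 150 mm (≤ 152 mm).
T = 610 − 2·150 = 310 mm, which satisfies the 289 mm minimum.
25 risers give 24 treads; going = 24 × 310 = 7440 mm.
Enclosure = 7440 + 1581 + 1371 = 10392 mm.

10392 mm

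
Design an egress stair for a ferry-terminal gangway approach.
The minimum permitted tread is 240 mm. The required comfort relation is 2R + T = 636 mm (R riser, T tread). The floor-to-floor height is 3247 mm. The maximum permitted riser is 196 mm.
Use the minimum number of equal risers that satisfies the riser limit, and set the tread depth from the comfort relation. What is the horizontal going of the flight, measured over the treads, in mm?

⌈3247/196⌉ = 17 risers.
Riser R = 3247 / 17 = 191 mm, within the 196 mm limit.
Tread T = 636 − 2 × 191 = 254 mm (≥ 240 mm).
Going = (17 − 1) × 254 = 4064 mm.

4064 mm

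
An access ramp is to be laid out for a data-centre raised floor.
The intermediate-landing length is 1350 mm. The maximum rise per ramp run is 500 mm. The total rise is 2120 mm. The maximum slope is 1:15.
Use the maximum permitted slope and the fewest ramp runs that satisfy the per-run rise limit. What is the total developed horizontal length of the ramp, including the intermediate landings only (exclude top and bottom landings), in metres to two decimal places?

2120 / 500 = 4.24, so 5 ramp runs are needed. That means 4 intermediate landings.
Ramp run (horizontal) at 1:15: 2120 × 15 = 31800 mm.
4 intermediate landings contribute 4 × 1350 = 5400 mm.
Developed length = 31800 + 5400 = 37200 mm.
= 37.20 m.

37.20 m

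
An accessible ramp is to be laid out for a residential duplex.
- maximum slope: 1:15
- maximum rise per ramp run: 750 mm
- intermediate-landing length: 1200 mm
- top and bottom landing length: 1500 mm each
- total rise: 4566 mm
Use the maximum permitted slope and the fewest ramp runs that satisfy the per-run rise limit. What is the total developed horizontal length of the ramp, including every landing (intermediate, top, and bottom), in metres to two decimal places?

At most 750 each: 4566/750 = 6.09, giving 7 ramp runs. That means 6 intermediate landings.
Ramp run (horizontal) at 1:15: 4566 × 15 = 68490 mm.
6 intermediate landings contribute 6 × 1200 = 7200 mm.
Top and bottom landings: 2 × 1500 = 3000 mm.
Total = 68490 + 7200 + 3000 = 78690 mm.
= 78.69 m.

78.69 m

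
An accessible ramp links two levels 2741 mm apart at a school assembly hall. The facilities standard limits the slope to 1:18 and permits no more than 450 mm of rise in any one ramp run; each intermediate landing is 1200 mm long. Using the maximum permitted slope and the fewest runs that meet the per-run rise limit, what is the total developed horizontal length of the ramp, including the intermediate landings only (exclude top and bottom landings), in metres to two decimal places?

At most 450 each: 2741/450 = 6.09, giving 7 ramp runs. That means 6 intermediate landings.
Ramp run (horizontal) at 1:18: 2741 × 18 = 49338 mm.
Intermediate landings: 6 × 1200 = 7200 mm.
Total developed length = 49338 + 7200 = 56538 mm.
= 56.54 m.

56.54 m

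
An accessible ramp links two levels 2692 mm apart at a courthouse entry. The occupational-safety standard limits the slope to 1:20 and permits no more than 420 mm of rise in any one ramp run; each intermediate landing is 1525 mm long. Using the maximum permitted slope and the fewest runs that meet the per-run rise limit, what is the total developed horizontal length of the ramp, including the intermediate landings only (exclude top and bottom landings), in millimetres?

62990 mm

2692 / 420 = 6.410 → round up to 7 ramp runs. That means 6 intermediate landings.
Horizontal run for 2692 mm of rise at 1:20 is 2692 × 20 = 53840 mm.
6 intermediate landings contribute 6 × 1525 = 9150 mm.
Developed length = 53840 + 9150 = 62990 mm.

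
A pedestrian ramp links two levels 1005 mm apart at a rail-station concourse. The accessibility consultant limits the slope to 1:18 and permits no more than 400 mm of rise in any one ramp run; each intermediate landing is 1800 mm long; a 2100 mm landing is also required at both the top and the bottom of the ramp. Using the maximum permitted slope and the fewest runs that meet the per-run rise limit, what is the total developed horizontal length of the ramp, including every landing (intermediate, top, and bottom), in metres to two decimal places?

25.89 m

At most 400 each: 1005/400 = 2.51, giving 3 ramp runs. That means 2 intermediate landings.
Ramp run (horizontal) at 1:18: 1005 × 18 = 18090 mm.
2 intermediate landings contribute 2 × 1800 = 3600 mm.
Top and bottom landings: 2 × 2100 = 4200 mm.
Total = 18090 + 3600 + 4200 = 25890 mm.
= 25.89 m.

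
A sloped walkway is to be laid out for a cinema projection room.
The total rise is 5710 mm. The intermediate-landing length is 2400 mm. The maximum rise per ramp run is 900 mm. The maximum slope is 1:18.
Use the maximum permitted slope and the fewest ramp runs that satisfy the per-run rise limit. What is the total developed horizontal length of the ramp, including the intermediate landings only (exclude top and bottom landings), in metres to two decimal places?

5710 / 900 = 6.344 → round up to 7 ramp runs. That means 6 intermediate landings.
Ramp run (horizontal) at 1:18: 5710 × 18 = 102780 mm.
Intermediate landings: 6 × 2400 = 14400 mm.
Total developed length = 102780 + 14400 = 117180 mm.
= 117.18 m.

117.18 m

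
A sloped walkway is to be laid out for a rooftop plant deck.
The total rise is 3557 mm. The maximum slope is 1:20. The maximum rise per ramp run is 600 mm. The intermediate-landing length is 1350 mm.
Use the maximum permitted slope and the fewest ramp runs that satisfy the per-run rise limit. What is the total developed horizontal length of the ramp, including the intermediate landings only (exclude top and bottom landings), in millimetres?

3557 / 600 = 5.928 → round up to 6 ramp runs. That means 5 intermediate landings.
Ramp run (horizontal) at 1:20: 3557 × 20 = 71140 mm.
Intermediate landings: 5 × 1350 = 6750 mm.
Total developed length = 71140 + 6750 = 77890 mm.

77890 mm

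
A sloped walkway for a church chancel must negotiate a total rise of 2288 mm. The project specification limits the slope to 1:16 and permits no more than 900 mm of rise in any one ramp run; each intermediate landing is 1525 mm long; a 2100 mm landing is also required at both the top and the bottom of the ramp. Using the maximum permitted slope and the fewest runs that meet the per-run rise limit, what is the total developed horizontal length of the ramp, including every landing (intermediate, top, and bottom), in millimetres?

At most 900 each: 2288/900 = 2.54, giving 3 ramp runs. That means 2 intermediate landings.
Ramp run (horizontal) at 1:16: 2288 × 16 = 36608 mm.
2 intermediate landings contribute 2 × 1525 = 3050 mm.
Top and bottom landings: 2 × 2100 = 4200 mm.
Total = 36608 + 3050 + 4200 = 43858 mm.

43858 mm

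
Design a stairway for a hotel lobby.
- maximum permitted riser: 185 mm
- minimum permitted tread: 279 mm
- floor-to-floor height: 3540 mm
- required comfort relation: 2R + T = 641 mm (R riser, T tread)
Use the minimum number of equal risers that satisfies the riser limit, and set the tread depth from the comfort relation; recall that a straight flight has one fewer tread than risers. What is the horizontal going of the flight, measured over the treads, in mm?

5453 mm

⌈3540/185⌉ = 20 risers.
R = 3540 ÷ 20 = 177 mm.
T = 641 − 2·177 = 287 mm, which satisfies the 279 mm minimum.
Treads = 20 − 1 = 19; going = 19 × 287 = 5453 mm.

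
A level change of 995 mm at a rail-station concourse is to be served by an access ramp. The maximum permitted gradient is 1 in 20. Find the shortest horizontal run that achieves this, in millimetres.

19900 mm

At 1:20 the run is 20 × 995 = 19900 mm.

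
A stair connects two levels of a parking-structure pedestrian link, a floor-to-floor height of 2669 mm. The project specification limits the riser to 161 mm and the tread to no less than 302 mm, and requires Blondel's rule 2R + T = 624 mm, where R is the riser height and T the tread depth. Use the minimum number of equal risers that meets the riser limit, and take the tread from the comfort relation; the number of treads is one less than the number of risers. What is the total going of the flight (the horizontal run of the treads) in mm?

At most 161 each: 2669/161 = 16.58, giving 17 risers.
Riser R = 2669 / 17 = 157 mm, within the 161 mm limit.
T = 624 − 2·157 = 310 mm, which satisfies the 302 mm minimum.
Going = (17 − 1) × 310 = 4960 mm.

4960 mm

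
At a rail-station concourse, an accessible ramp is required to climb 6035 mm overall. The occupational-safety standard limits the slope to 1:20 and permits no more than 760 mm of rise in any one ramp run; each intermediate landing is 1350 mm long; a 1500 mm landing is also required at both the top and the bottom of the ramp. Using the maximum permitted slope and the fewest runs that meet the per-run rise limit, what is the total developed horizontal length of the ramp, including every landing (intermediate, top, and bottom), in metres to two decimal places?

133.15 m

6035 / 760 = 7.941 → round up to 8 ramp runs. That means 7 intermediate landings.
Horizontal run for 6035 mm of rise at 1:20 is 6035 × 20 = 120700 mm.
7 intermediate landings contribute 7 × 1350 = 9450 mm.
Top and bottom landings: 2 × 1500 = 3000 mm.
Total = 120700 + 9450 + 3000 = 133150 mm.
= 133.15 m.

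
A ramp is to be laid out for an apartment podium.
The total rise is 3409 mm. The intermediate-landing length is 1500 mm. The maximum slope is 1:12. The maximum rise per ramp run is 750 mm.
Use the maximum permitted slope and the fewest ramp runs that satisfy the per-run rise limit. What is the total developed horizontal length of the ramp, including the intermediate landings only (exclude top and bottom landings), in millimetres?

3409 / 750 = 4.545 → round up to 5 ramp runs. That means 4 intermediate landings.
Ramp run (horizontal) at 1:12: 3409 × 12 = 40908 mm.
4 intermediate landings contribute 4 × 1500 = 6000 mm.
Total developed length = 40908 + 6000 = 46908 mm.

46908 mm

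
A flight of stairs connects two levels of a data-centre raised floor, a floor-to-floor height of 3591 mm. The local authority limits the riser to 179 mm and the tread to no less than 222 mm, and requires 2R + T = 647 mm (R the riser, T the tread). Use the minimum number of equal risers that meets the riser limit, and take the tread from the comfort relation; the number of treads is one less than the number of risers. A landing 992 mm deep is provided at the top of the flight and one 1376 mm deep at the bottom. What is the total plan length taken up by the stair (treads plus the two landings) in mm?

3591 / 179 = 20.061 → round up to 21 risers.
Each riser is 3591/21 = 171 mm (≤ 179 mm).
T = 647 − 2·171 = 305 mm, which satisfies the 222 mm minimum.
21 risers give 20 treads; going = 20 × 305 = 6100 mm.
Enclosure = 6100 + 992 + 1376 = 8468 mm.

8468 mm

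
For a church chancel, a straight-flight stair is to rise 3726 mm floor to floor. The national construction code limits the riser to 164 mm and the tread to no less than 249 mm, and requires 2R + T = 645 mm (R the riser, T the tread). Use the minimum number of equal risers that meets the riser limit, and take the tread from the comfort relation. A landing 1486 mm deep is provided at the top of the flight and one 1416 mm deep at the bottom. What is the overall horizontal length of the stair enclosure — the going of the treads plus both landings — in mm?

9964 mm

⌈3726/164⌉ = 23 risers.
Each riser is 3726/23 = 162 mm (≤ 164 mm).
T = 645 − 2·162 = 321 mm, which satisfies the 249 mm minimum.
Going = (23 − 1) × 321 = 7062 mm.
Enclosure = 7062 + 1486 + 1416 = 9964 mm.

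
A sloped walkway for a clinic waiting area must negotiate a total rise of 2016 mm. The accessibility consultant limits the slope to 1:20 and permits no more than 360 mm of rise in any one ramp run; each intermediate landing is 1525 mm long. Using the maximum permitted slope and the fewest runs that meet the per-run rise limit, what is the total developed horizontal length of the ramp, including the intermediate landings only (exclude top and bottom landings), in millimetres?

47945 mm

At most 360 each: 2016/360 = 5.60, giving 6 ramp runs. That means 5 intermediate landings.
Horizontal run for 2016 mm of rise at 1:20 is 2016 × 20 = 40320 mm.
Intermediate landings: 5 × 1525 = 7625 mm.
Total developed length = 40320 + 7625 = 47945 mm.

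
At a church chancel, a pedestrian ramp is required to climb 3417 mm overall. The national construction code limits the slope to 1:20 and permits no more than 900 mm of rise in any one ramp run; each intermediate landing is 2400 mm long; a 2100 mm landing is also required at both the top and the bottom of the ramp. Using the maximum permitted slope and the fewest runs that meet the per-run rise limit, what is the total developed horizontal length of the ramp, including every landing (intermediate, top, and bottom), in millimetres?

79740 mm

⌈3417/900⌉ = 4 ramp runs. That means 3 intermediate landings.
Horizontal run for 3417 mm of rise at 1:20 is 3417 × 20 = 68340 mm.
3 intermediate landings contribute 3 × 2400 = 7200 mm.
Top and bottom landings: 2 × 2100 = 4200 mm.
Total = 68340 + 7200 + 4200 = 79740 mm.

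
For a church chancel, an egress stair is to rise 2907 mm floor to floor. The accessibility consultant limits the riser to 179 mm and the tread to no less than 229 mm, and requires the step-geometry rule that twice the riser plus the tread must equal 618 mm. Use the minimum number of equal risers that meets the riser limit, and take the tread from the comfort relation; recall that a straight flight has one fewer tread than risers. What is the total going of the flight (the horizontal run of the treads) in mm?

At most 179 each: 2907/179 = 16.24, giving 17 risers.
R = 2907 ÷ 17 = 171 mm.
From 2R + T = 618: T = 618 − 342 = 276 mm.
Treads = 17 − 1 = 16; going = 16 × 276 = 4416 mm.

4416 mm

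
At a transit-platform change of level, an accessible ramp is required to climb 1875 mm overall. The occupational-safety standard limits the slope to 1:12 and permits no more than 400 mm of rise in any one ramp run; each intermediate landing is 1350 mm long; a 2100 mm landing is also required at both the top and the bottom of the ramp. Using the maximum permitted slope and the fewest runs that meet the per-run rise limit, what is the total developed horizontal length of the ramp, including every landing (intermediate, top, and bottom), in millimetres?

32100 mm

⌈1875/400⌉ = 5 ramp runs. That means 4 intermediate landings.
Ramp run (horizontal) at 1:12: 1875 × 12 = 22500 mm.
Intermediate landings: 4 × 1350 = 5400 mm.
Top and bottom landings: 2 × 2100 = 4200 mm.
Total = 22500 + 5400 + 4200 = 32100 mm.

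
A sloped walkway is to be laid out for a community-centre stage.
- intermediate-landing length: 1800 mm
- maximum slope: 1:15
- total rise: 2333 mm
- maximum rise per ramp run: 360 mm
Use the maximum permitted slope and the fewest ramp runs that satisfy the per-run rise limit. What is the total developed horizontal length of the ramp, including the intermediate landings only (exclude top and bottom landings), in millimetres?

45795 mm

2333 / 360 = 6.481 → round up to 7 ramp runs. That means 6 intermediate landings.
Ramp run (horizontal) at 1:15: 2333 × 15 = 34995 mm.
Intermediate landings: 6 × 1800 = 10800 mm.
Total developed length = 34995 + 10800 = 45795 mm.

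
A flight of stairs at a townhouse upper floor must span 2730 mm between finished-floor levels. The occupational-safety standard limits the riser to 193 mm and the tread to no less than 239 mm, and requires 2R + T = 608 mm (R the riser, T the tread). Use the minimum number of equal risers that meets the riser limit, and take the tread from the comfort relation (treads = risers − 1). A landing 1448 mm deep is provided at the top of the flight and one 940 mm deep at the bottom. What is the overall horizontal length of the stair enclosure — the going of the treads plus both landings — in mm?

5804 mm

At most 193 each: 2730/193 = 14.15, giving 15 risers.
Riser R = 2730 / 15 = 182 mm, within the 193 mm limit.
Tread T = 608 − 2 × 182 = 244 mm (≥ 239 mm).
15 risers give 14 treads; going = 14 × 244 = 3416 mm.
Enclosure = 3416 + 1448 + 940 = 5804 mm.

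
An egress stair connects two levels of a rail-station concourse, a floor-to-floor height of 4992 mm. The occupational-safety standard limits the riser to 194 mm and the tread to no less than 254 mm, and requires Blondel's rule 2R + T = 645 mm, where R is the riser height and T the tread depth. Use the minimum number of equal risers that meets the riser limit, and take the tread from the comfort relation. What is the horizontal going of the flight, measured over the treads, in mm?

4992 / 194 = 25.732 → round up to 26 risers.
Riser R = 4992 / 26 = 192 mm, within the 194 mm limit.
T = 645 − 2·192 = 261 mm, which satisfies the 254 mm minimum.
Treads = 26 − 1 = 25; going = 25 × 261 = 6525 mm.

6525 mm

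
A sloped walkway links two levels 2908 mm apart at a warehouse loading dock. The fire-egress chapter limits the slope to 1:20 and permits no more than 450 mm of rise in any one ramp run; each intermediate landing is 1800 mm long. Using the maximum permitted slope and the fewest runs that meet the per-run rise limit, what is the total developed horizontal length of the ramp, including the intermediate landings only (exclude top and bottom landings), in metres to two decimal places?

At most 450 each: 2908/450 = 6.46, giving 7 ramp runs. That means 6 intermediate landings.
Horizontal run for 2908 mm of rise at 1:20 is 2908 × 20 = 58160 mm.
Intermediate landings: 6 × 1800 = 10800 mm.
Developed length = 58160 + 10800 = 68960 mm.
= 68.96 m.

68.96 m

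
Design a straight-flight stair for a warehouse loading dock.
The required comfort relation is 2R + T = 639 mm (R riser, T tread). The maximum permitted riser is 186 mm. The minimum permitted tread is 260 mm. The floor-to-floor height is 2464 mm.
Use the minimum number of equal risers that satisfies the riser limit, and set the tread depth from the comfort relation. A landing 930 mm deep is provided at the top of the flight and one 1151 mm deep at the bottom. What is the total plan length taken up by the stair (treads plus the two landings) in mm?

5812 mm

At most 186 each: 2464/186 = 13.25, giving 14 risers.
Each riser is 2464/14 = 176 mm (≤ 186 mm).
From 2R + T = 639: T = 639 − 352 = 287 mm.
Going = (14 − 1) × 287 = 3731 mm.
Add landings: 3731 + 930 + 1151 = 5812 mm.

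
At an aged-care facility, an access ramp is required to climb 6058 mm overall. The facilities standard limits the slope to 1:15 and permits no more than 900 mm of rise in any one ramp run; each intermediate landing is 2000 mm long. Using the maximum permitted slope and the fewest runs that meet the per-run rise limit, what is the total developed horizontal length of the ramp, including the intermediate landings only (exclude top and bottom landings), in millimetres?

6058 / 900 = 6.731 → round up to 7 ramp runs. That means 6 intermediate landings.
Ramp run (horizontal) at 1:15: 6058 × 15 = 90870 mm.
6 intermediate landings contribute 6 × 2000 = 12000 mm.
Developed length = 90870 + 12000 = 102870 mm.

102870 mm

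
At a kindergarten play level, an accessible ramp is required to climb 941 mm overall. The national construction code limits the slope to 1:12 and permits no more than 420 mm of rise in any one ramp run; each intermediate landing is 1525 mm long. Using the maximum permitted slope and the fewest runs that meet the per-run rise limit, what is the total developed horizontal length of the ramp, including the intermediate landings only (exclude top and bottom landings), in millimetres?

941 / 420 = 2.24, so 3 ramp runs are needed. That means 2 intermediate landings.
Horizontal run for 941 mm of rise at 1:12 is 941 × 12 = 11292 mm.
Intermediate landings: 2 × 1525 = 3050 mm.
Total developed length = 11292 + 3050 = 14342 mm.

14342 mm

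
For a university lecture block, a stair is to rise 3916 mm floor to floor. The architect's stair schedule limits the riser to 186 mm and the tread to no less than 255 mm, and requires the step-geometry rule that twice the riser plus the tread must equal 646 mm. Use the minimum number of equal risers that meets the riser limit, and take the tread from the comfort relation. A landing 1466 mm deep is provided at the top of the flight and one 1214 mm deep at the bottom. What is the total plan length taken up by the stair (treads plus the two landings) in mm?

3916 / 186 = 21.05, so 22 risers are needed.
Each riser is 3916/22 = 178 mm (≤ 186 mm).
From 2R + T = 646: T = 646 − 356 = 290 mm.
Going = (22 − 1) × 290 = 6090 mm.
Enclosure = 6090 + 1466 + 1214 = 8770 mm.

8770 mm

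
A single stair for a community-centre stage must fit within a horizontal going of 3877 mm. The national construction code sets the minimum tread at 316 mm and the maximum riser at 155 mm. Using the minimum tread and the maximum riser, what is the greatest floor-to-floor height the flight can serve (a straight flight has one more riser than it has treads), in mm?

Treads that fit: ⌊3877 / 316⌋ = 12.
Risers = treads + 1 = 13.
Maximum height = 13 × 155 = 2015 mm.

2015 mm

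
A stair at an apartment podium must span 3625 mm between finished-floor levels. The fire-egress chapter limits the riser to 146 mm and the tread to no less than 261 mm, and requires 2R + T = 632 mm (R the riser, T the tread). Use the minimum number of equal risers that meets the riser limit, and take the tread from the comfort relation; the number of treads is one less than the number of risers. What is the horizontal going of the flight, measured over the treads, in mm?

8208 mm

⌈3625/146⌉ = 25 risers.
Riser R = 3625 / 25 = 145 mm, within the 146 mm limit.
Tread T = 632 − 2 × 145 = 342 mm (≥ 261 mm).
25 risers give 24 treads; going = 24 × 342 = 8208 mm.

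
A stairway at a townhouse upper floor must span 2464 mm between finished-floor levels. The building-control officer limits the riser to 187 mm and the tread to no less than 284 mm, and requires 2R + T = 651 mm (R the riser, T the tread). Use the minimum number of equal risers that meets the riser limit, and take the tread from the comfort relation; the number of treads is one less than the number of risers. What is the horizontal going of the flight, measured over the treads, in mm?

⌈2464/187⌉ = 14 risers.
Each riser is 2464/14 = 176 mm (≤ 187 mm).
From 2R + T = 651: T = 651 − 352 = 299 mm.
Going = (14 − 1) × 299 = 3887 mm.

3887 mm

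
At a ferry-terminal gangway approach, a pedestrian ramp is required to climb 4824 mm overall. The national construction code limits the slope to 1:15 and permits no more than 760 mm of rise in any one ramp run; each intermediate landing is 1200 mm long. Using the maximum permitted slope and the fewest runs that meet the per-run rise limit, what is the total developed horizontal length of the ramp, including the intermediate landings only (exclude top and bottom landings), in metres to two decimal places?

4824 / 760 = 6.347 → round up to 7 ramp runs. That means 6 intermediate landings.
Ramp run (horizontal) at 1:15: 4824 × 15 = 72360 mm.
6 intermediate landings contribute 6 × 1200 = 7200 mm.
Developed length = 72360 + 7200 = 79560 mm.
= 79.56 m.

79.56 m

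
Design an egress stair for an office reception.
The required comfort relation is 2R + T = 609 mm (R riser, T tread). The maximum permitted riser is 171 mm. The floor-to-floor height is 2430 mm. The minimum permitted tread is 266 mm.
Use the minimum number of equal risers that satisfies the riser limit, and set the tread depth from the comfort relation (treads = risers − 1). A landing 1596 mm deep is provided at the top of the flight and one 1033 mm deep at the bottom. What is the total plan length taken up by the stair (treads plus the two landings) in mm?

At most 171 each: 2430/171 = 14.21, giving 15 risers.
Each riser is 2430/15 = 162 mm (≤ 171 mm).
From 2R + T = 609: T = 609 − 324 = 285 mm.
Going = (15 − 1) × 285 = 3990 mm.
Add landings: 3990 + 1596 + 1033 = 6619 mm.

6619 mm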